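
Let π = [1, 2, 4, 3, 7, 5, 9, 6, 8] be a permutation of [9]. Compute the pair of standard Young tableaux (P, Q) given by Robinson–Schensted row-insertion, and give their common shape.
P = [1, 2, 3, 5, 6, 8] / [4, 7, 9];  Q = [1, 2, 3, 5, 7, 9] / [4, 6, 8];  common shape = (6, 3)

Row-insert the values π_1, π_2, … into P one at a time, bumping the leftmost entry strictly greater than the inserted value down to the next row. The recording tableau Q records, in position (i, j), the step at which that cell was added to P.
  Insert 1 (step 1): P = [1];  Q = [1]
  Insert 2 (step 2): P = [1, 2];  Q = [1, 2]
  Insert 4 (step 3): P = [1, 2, 4];  Q = [1, 2, 3]
  Insert 3 (step 4): P = [1, 2, 3] / [4];  Q = [1, 2, 3] / [4]
  Insert 7 (step 5): P = [1, 2, 3, 7] / [4];  Q = [1, 2, 3, 5] / [4]
  Insert 5 (step 6): P = [1, 2, 3, 5] / [4, 7];  Q = [1, 2, 3, 5] / [4, 6]
  Insert 9 (step 7): P = [1, 2, 3, 5, 9] / [4, 7];  Q = [1, 2, 3, 5, 7] / [4, 6]
  Insert 6 (step 8): P = [1, 2, 3, 5, 6] / [4, 7, 9];  Q = [1, 2, 3, 5, 7] / [4, 6, 8]
  Insert 8 (step 9): P = [1, 2, 3, 5, 6, 8] / [4, 7, 9];  Q = [1, 2, 3, 5, 7, 9] / [4, 6, 8]
Final shape: (6, 3).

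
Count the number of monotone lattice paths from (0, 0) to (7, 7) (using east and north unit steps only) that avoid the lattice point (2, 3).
Number of paths = 2172

Total paths from (0, 0) to (7, 7): C(14, 7) = 3432. Paths through (2, 3): (paths (0, 0) → (2, 3)) × (paths (2, 3) → (7, 7)) = C(5, 2) · C(9, 5) = 10 · 126 = 1260. Avoidance count = 3432 − 1260 = 2172.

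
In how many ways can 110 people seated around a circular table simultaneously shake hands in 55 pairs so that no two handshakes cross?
C_55 = 1759414616608818870992479875972

These noncrossing handshakes are counted by the Catalan number C_n = (1/(n + 1)) · C(2n, n). For n = 55: C_55 = (1/56) · C(110, 55) = 98527218530093856775578873054432/56 = 1759414616608818870992479875972.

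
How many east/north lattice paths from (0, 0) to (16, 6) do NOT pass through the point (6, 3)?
Number of paths = 50589

Total paths from (0, 0) to (16, 6): C(22, 16) = 74613. Paths through (6, 3): (paths (0, 0) → (6, 3)) × (paths (6, 3) → (16, 6)) = C(9, 6) · C(13, 10) = 84 · 286 = 24024. Avoidance count = 74613 − 24024 = 50589.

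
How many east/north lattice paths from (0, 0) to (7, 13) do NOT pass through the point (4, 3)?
Number of paths = 67510

Total paths from (0, 0) to (7, 13): C(20, 7) = 77520. Paths through (4, 3): (paths (0, 0) → (4, 3)) × (paths (4, 3) → (7, 13)) = C(7, 4) · C(13, 3) = 35 · 286 = 10010. Avoidance count = 77520 − 10010 = 67510.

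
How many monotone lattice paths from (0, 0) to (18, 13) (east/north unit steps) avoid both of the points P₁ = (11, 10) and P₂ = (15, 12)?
Number of paths = 115554675

Inclusion–exclusion. Total paths: C(31, 18) = 206253075. Through P₁: C(21, 11)·C(10, 7) = 42325920. Through P₂: C(27, 15)·C(4, 3) = 69535440. Since P₁ is strictly southwest of P₂, a monotone path through both must visit P₁ then P₂; paths through both = C(21, 11)·C(6, 4)·C(4, 3) = 21162960. Avoid both = 206253075 − 42325920 − 69535440 + 21162960 = 115554675.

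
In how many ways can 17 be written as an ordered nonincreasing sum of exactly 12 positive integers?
p(17, 12 parts) = 7

Partitions of n into exactly k parts are in bijection with partitions of n − k into at most k parts (subtract 1 from each part). So p(17, exactly 12) = p(5, parts ≤ 12). Computing via the recurrence p(m, j) = p(m, j−1) + p(m−j, j) gives 7.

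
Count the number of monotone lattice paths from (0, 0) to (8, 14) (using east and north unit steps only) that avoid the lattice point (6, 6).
Number of paths = 278190

Total paths from (0, 0) to (8, 14): C(22, 8) = 319770. Paths through (6, 6): (paths (0, 0) → (6, 6)) × (paths (6, 6) → (8, 14)) = C(12, 6) · C(10, 2) = 924 · 45 = 41580. Avoidance count = 319770 − 41580 = 278190.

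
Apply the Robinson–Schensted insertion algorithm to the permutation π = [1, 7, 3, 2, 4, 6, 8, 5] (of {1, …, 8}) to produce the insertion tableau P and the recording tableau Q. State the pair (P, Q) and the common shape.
P = [1, 2, 4, 5, 8] / [3, 6] / [7];  Q = [1, 2, 5, 6, 7] / [3, 8] / [4];  common shape = (5, 2, 1)

Row-insert the values π_1, π_2, … into P one at a time, bumping the leftmost entry strictly greater than the inserted value down to the next row. The recording tableau Q records, in position (i, j), the step at which that cell was added to P.
  Insert 1 (step 1): P = [1];  Q = [1]
  Insert 7 (step 2): P = [1, 7];  Q = [1, 2]
  Insert 3 (step 3): P = [1, 3] / [7];  Q = [1, 2] / [3]
  Insert 2 (step 4): P = [1, 2] / [3] / [7];  Q = [1, 2] / [3] / [4]
  Insert 4 (step 5): P = [1, 2, 4] / [3] / [7];  Q = [1, 2, 5] / [3] / [4]
  Insert 6 (step 6): P = [1, 2, 4, 6] / [3] / [7];  Q = [1, 2, 5, 6] / [3] / [4]
  Insert 8 (step 7): P = [1, 2, 4, 6, 8] / [3] / [7];  Q = [1, 2, 5, 6, 7] / [3] / [4]
  Insert 5 (step 8): P = [1, 2, 4, 5, 8] / [3, 6] / [7];  Q = [1, 2, 5, 6, 7] / [3, 8] / [4]
Final shape: (5, 2, 1).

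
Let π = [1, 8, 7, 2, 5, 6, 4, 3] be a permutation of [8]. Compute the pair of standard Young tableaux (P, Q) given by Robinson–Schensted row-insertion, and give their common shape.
P = [1, 2, 3, 6] / [4] / [5] / [7] / [8];  Q = [1, 2, 5, 6] / [3] / [4] / [7] / [8];  common shape = (4, 1, 1, 1, 1)

Row-insert the values π_1, π_2, … into P one at a time, bumping the leftmost entry strictly greater than the inserted value down to the next row. The recording tableau Q records, in position (i, j), the step at which that cell was added to P.
  Insert 1 (step 1): P = [1];  Q = [1]
  Insert 8 (step 2): P = [1, 8];  Q = [1, 2]
  Insert 7 (step 3): P = [1, 7] / [8];  Q = [1, 2] / [3]
  Insert 2 (step 4): P = [1, 2] / [7] / [8];  Q = [1, 2] / [3] / [4]
  Insert 5 (step 5): P = [1, 2, 5] / [7] / [8];  Q = [1, 2, 5] / [3] / [4]
  Insert 6 (step 6): P = [1, 2, 5, 6] / [7] / [8];  Q = [1, 2, 5, 6] / [3] / [4]
  Insert 4 (step 7): P = [1, 2, 4, 6] / [5] / [7] / [8];  Q = [1, 2, 5, 6] / [3] / [4] / [7]
  Insert 3 (step 8): P = [1, 2, 3, 6] / [4] / [5] / [7] / [8];  Q = [1, 2, 5, 6] / [3] / [4] / [7] / [8]
Final shape: (4, 1, 1, 1, 1).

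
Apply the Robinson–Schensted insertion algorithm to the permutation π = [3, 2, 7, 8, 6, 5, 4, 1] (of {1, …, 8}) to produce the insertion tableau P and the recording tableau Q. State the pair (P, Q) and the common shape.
P = [1, 4, 8] / [2, 5] / [3] / [6] / [7];  Q = [1, 3, 4] / [2, 5] / [6] / [7] / [8];  common shape = (3, 2, 1, 1, 1)

Row-insert the values π_1, π_2, … into P one at a time, bumping the leftmost entry strictly greater than the inserted value down to the next row. The recording tableau Q records, in position (i, j), the step at which that cell was added to P.
  Insert 3 (step 1): P = [3];  Q = [1]
  Insert 2 (step 2): P = [2] / [3];  Q = [1] / [2]
  Insert 7 (step 3): P = [2, 7] / [3];  Q = [1, 3] / [2]
  Insert 8 (step 4): P = [2, 7, 8] / [3];  Q = [1, 3, 4] / [2]
  Insert 6 (step 5): P = [2, 6, 8] / [3, 7];  Q = [1, 3, 4] / [2, 5]
  Insert 5 (step 6): P = [2, 5, 8] / [3, 6] / [7];  Q = [1, 3, 4] / [2, 5] / [6]
  Insert 4 (step 7): P = [2, 4, 8] / [3, 5] / [6] / [7];  Q = [1, 3, 4] / [2, 5] / [6] / [7]
  Insert 1 (step 8): P = [1, 4, 8] / [2, 5] / [3] / [6] / [7];  Q = [1, 3, 4] / [2, 5] / [6] / [7] / [8]
Final shape: (3, 2, 1, 1, 1).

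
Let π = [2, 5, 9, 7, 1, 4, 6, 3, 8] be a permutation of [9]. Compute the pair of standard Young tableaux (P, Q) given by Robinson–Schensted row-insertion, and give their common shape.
P = [1, 3, 6, 8] / [2, 4, 7] / [5] / [9];  Q = [1, 2, 3, 9] / [4, 6, 7] / [5] / [8];  common shape = (4, 3, 1, 1)

Row-insert the values π_1, π_2, … into P one at a time, bumping the leftmost entry strictly greater than the inserted value down to the next row. The recording tableau Q records, in position (i, j), the step at which that cell was added to P.
  Insert 2 (step 1): P = [2];  Q = [1]
  Insert 5 (step 2): P = [2, 5];  Q = [1, 2]
  Insert 9 (step 3): P = [2, 5, 9];  Q = [1, 2, 3]
  Insert 7 (step 4): P = [2, 5, 7] / [9];  Q = [1, 2, 3] / [4]
  Insert 1 (step 5): P = [1, 5, 7] / [2] / [9];  Q = [1, 2, 3] / [4] / [5]
  Insert 4 (step 6): P = [1, 4, 7] / [2, 5] / [9];  Q = [1, 2, 3] / [4, 6] / [5]
  Insert 6 (step 7): P = [1, 4, 6] / [2, 5, 7] / [9];  Q = [1, 2, 3] / [4, 6, 7] / [5]
  Insert 3 (step 8): P = [1, 3, 6] / [2, 4, 7] / [5] / [9];  Q = [1, 2, 3] / [4, 6, 7] / [5] / [8]
  Insert 8 (step 9): P = [1, 3, 6, 8] / [2, 4, 7] / [5] / [9];  Q = [1, 2, 3, 9] / [4, 6, 7] / [5] / [8]
Final shape: (4, 3, 1, 1).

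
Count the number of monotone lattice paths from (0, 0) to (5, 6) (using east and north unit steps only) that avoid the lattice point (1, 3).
Number of paths = 322

Total paths from (0, 0) to (5, 6): C(11, 5) = 462. Paths through (1, 3): (paths (0, 0) → (1, 3)) × (paths (1, 3) → (5, 6)) = C(4, 1) · C(7, 4) = 4 · 35 = 140. Avoidance count = 462 − 140 = 322.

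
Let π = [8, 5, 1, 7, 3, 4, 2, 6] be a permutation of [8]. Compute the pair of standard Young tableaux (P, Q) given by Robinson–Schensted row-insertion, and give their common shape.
P = [1, 2, 4, 6] / [3, 7] / [5] / [8];  Q = [1, 4, 6, 8] / [2, 5] / [3] / [7];  common shape = (4, 2, 1, 1)

Row-insert the values π_1, π_2, … into P one at a time, bumping the leftmost entry strictly greater than the inserted value down to the next row. The recording tableau Q records, in position (i, j), the step at which that cell was added to P.
  Insert 8 (step 1): P = [8];  Q = [1]
  Insert 5 (step 2): P = [5] / [8];  Q = [1] / [2]
  Insert 1 (step 3): P = [1] / [5] / [8];  Q = [1] / [2] / [3]
  Insert 7 (step 4): P = [1, 7] / [5] / [8];  Q = [1, 4] / [2] / [3]
  Insert 3 (step 5): P = [1, 3] / [5, 7] / [8];  Q = [1, 4] / [2, 5] / [3]
  Insert 4 (step 6): P = [1, 3, 4] / [5, 7] / [8];  Q = [1, 4, 6] / [2, 5] / [3]
  Insert 2 (step 7): P = [1, 2, 4] / [3, 7] / [5] / [8];  Q = [1, 4, 6] / [2, 5] / [3] / [7]
  Insert 6 (step 8): P = [1, 2, 4, 6] / [3, 7] / [5] / [8];  Q = [1, 4, 6, 8] / [2, 5] / [3] / [7]
Final shape: (4, 2, 1, 1).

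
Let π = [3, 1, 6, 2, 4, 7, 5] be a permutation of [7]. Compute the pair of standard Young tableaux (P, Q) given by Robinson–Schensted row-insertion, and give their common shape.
P = [1, 2, 4, 5] / [3, 6, 7];  Q = [1, 3, 5, 6] / [2, 4, 7];  common shape = (4, 3)

Row-insert the values π_1, π_2, … into P one at a time, bumping the leftmost entry strictly greater than the inserted value down to the next row. The recording tableau Q records, in position (i, j), the step at which that cell was added to P.
  Insert 3 (step 1): P = [3];  Q = [1]
  Insert 1 (step 2): P = [1] / [3];  Q = [1] / [2]
  Insert 6 (step 3): P = [1, 6] / [3];  Q = [1, 3] / [2]
  Insert 2 (step 4): P = [1, 2] / [3, 6];  Q = [1, 3] / [2, 4]
  Insert 4 (step 5): P = [1, 2, 4] / [3, 6];  Q = [1, 3, 5] / [2, 4]
  Insert 7 (step 6): P = [1, 2, 4, 7] / [3, 6];  Q = [1, 3, 5, 6] / [2, 4]
  Insert 5 (step 7): P = [1, 2, 4, 5] / [3, 6, 7];  Q = [1, 3, 5, 6] / [2, 4, 7]
Final shape: (4, 3).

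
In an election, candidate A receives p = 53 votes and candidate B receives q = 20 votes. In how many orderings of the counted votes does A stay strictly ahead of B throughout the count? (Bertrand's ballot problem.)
Strict-lead orderings = 194294694637551816

Total orderings of the 73 votes with 53 for A: C(73, 53) = 429803415410341896. By the Bertrand ballot formula (Cycle Lemma / reflection principle), the number of orderings in which A is strictly ahead of B throughout is (p − q)/(p + q) · C(p + q, p) = (53 − 20)/(53 + 20) · 429803415410341896 = 194294694637551816.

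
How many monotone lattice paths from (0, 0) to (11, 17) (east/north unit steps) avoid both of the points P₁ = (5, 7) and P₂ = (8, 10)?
Number of paths = 11781684

Inclusion–exclusion. Total paths: C(28, 11) = 21474180. Through P₁: C(12, 5)·C(16, 6) = 6342336. Through P₂: C(18, 8)·C(10, 3) = 5250960. Since P₁ is strictly southwest of P₂, a monotone path through both must visit P₁ then P₂; paths through both = C(12, 5)·C(6, 3)·C(10, 3) = 1900800. Avoid both = 21474180 − 6342336 − 5250960 + 1900800 = 11781684.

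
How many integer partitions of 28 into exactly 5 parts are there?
p(28, 5 parts) = 291

Partitions of n into exactly k parts are in bijection with partitions of n − k into at most k parts (subtract 1 from each part). So p(28, exactly 5) = p(23, parts ≤ 5). Computing via the recurrence p(m, j) = p(m, j−1) + p(m−j, j) gives 291.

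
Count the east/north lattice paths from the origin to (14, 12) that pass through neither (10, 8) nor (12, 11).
Number of paths = 3851146

Inclusion–exclusion. Total paths: C(26, 14) = 9657700. Through P₁: C(18, 10)·C(8, 4) = 3063060. Through P₂: C(23, 12)·C(3, 2) = 4056234. Since P₁ is strictly southwest of P₂, a monotone path through both must visit P₁ then P₂; paths through both = C(18, 10)·C(5, 2)·C(3, 2) = 1312740. Avoid both = 9657700 − 3063060 − 4056234 + 1312740 = 3851146.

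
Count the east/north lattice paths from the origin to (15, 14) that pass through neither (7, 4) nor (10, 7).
Number of paths = 52943004

Inclusion–exclusion. Total paths: C(29, 15) = 77558760. Through P₁: C(11, 7)·C(18, 8) = 14440140. Through P₂: C(17, 10)·C(12, 5) = 15402816. Since P₁ is strictly southwest of P₂, a monotone path through both must visit P₁ then P₂; paths through both = C(11, 7)·C(6, 3)·C(12, 5) = 5227200. Avoid both = 77558760 − 14440140 − 15402816 + 5227200 = 52943004.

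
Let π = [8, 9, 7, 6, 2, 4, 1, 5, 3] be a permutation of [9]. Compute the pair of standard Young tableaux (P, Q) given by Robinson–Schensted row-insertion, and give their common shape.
P = [1, 3, 5] / [2, 4] / [6, 9] / [7] / [8];  Q = [1, 2, 8] / [3, 6] / [4, 9] / [5] / [7];  common shape = (3, 2, 2, 1, 1)

Row-insert the values π_1, π_2, … into P one at a time, bumping the leftmost entry strictly greater than the inserted value down to the next row. The recording tableau Q records, in position (i, j), the step at which that cell was added to P.
  Insert 8 (step 1): P = [8];  Q = [1]
  Insert 9 (step 2): P = [8, 9];  Q = [1, 2]
  Insert 7 (step 3): P = [7, 9] / [8];  Q = [1, 2] / [3]
  Insert 6 (step 4): P = [6, 9] / [7] / [8];  Q = [1, 2] / [3] / [4]
  Insert 2 (step 5): P = [2, 9] / [6] / [7] / [8];  Q = [1, 2] / [3] / [4] / [5]
  Insert 4 (step 6): P = [2, 4] / [6, 9] / [7] / [8];  Q = [1, 2] / [3, 6] / [4] / [5]
  Insert 1 (step 7): P = [1, 4] / [2, 9] / [6] / [7] / [8];  Q = [1, 2] / [3, 6] / [4] / [5] / [7]
  Insert 5 (step 8): P = [1, 4, 5] / [2, 9] / [6] / [7] / [8];  Q = [1, 2, 8] / [3, 6] / [4] / [5] / [7]
  Insert 3 (step 9): P = [1, 3, 5] / [2, 4] / [6, 9] / [7] / [8];  Q = [1, 2, 8] / [3, 6] / [4, 9] / [5] / [7]
Final shape: (3, 2, 2, 1, 1).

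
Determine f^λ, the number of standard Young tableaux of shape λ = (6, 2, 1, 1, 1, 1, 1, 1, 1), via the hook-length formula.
# SYT of shape (6, 2, 1, 1, 1, 1, 1, 1, 1) = 14300

Hook-length formula: f^λ = n! / Π hook(c), product over all cells c of the Young diagram. For λ = (6, 2, 1, 1, 1, 1, 1, 1, 1), n = 15 boxes. Hook lengths by row (left-to-right, top-to-bottom): [14, 6, 4, 3, 2, 1]; [9, 1]; [7]; [6]; [5]; [4]; [3]; [2]; [1]. Product of hooks = 91445760. So f^λ = 15! / 91445760 = 1307674368000 / 91445760 = 14300.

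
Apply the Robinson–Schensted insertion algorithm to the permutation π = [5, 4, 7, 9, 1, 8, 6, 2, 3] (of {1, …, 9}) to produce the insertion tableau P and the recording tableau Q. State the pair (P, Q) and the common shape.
P = [1, 2, 3] / [4, 6, 8] / [5, 7] / [9];  Q = [1, 3, 4] / [2, 6, 9] / [5, 7] / [8];  common shape = (3, 3, 2, 1)

Row-insert the values π_1, π_2, … into P one at a time, bumping the leftmost entry strictly greater than the inserted value down to the next row. The recording tableau Q records, in position (i, j), the step at which that cell was added to P.
  Insert 5 (step 1): P = [5];  Q = [1]
  Insert 4 (step 2): P = [4] / [5];  Q = [1] / [2]
  Insert 7 (step 3): P = [4, 7] / [5];  Q = [1, 3] / [2]
  Insert 9 (step 4): P = [4, 7, 9] / [5];  Q = [1, 3, 4] / [2]
  Insert 1 (step 5): P = [1, 7, 9] / [4] / [5];  Q = [1, 3, 4] / [2] / [5]
  Insert 8 (step 6): P = [1, 7, 8] / [4, 9] / [5];  Q = [1, 3, 4] / [2, 6] / [5]
  Insert 6 (step 7): P = [1, 6, 8] / [4, 7] / [5, 9];  Q = [1, 3, 4] / [2, 6] / [5, 7]
  Insert 2 (step 8): P = [1, 2, 8] / [4, 6] / [5, 7] / [9];  Q = [1, 3, 4] / [2, 6] / [5, 7] / [8]
  Insert 3 (step 9): P = [1, 2, 3] / [4, 6, 8] / [5, 7] / [9];  Q = [1, 3, 4] / [2, 6, 9] / [5, 7] / [8]
Final shape: (3, 3, 2, 1).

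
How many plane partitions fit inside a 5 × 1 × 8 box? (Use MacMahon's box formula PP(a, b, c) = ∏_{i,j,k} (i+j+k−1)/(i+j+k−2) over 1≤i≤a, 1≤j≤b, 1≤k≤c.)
PP(5, 1, 8) = 1287

Evaluate the triple product over i = 1..5, j = 1..1, k = 1..8. The factors are (2/1) · (3/2) · (4/3) · (5/4) · (6/5) · (7/6) · (8/7) · (9/8) · … (40 factors total). The numerators and denominators telescope so the product is an integer; carrying out the multiplication exactly gives PP(5, 1, 8) = 1287.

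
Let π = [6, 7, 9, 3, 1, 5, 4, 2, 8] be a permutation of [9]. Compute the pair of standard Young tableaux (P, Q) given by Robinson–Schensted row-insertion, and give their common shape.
P = [1, 2, 8] / [3, 4, 9] / [5, 7] / [6];  Q = [1, 2, 3] / [4, 6, 9] / [5, 7] / [8];  common shape = (3, 3, 2, 1)

Row-insert the values π_1, π_2, … into P one at a time, bumping the leftmost entry strictly greater than the inserted value down to the next row. The recording tableau Q records, in position (i, j), the step at which that cell was added to P.
  Insert 6 (step 1): P = [6];  Q = [1]
  Insert 7 (step 2): P = [6, 7];  Q = [1, 2]
  Insert 9 (step 3): P = [6, 7, 9];  Q = [1, 2, 3]
  Insert 3 (step 4): P = [3, 7, 9] / [6];  Q = [1, 2, 3] / [4]
  Insert 1 (step 5): P = [1, 7, 9] / [3] / [6];  Q = [1, 2, 3] / [4] / [5]
  Insert 5 (step 6): P = [1, 5, 9] / [3, 7] / [6];  Q = [1, 2, 3] / [4, 6] / [5]
  Insert 4 (step 7): P = [1, 4, 9] / [3, 5] / [6, 7];  Q = [1, 2, 3] / [4, 6] / [5, 7]
  Insert 2 (step 8): P = [1, 2, 9] / [3, 4] / [5, 7] / [6];  Q = [1, 2, 3] / [4, 6] / [5, 7] / [8]
  Insert 8 (step 9): P = [1, 2, 8] / [3, 4, 9] / [5, 7] / [6];  Q = [1, 2, 3] / [4, 6, 9] / [5, 7] / [8]
Final shape: (3, 3, 2, 1).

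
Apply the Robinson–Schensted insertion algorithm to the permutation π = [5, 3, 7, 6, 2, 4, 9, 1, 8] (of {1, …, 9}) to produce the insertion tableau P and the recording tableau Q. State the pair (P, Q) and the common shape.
P = [1, 4, 8] / [2, 6, 9] / [3, 7] / [5];  Q = [1, 3, 7] / [2, 4, 9] / [5, 6] / [8];  common shape = (3, 3, 2, 1)

Row-insert the values π_1, π_2, … into P one at a time, bumping the leftmost entry strictly greater than the inserted value down to the next row. The recording tableau Q records, in position (i, j), the step at which that cell was added to P.
  Insert 5 (step 1): P = [5];  Q = [1]
  Insert 3 (step 2): P = [3] / [5];  Q = [1] / [2]
  Insert 7 (step 3): P = [3, 7] / [5];  Q = [1, 3] / [2]
  Insert 6 (step 4): P = [3, 6] / [5, 7];  Q = [1, 3] / [2, 4]
  Insert 2 (step 5): P = [2, 6] / [3, 7] / [5];  Q = [1, 3] / [2, 4] / [5]
  Insert 4 (step 6): P = [2, 4] / [3, 6] / [5, 7];  Q = [1, 3] / [2, 4] / [5, 6]
  Insert 9 (step 7): P = [2, 4, 9] / [3, 6] / [5, 7];  Q = [1, 3, 7] / [2, 4] / [5, 6]
  Insert 1 (step 8): P = [1, 4, 9] / [2, 6] / [3, 7] / [5];  Q = [1, 3, 7] / [2, 4] / [5, 6] / [8]
  Insert 8 (step 9): P = [1, 4, 8] / [2, 6, 9] / [3, 7] / [5];  Q = [1, 3, 7] / [2, 4, 9] / [5, 6] / [8]
Final shape: (3, 3, 2, 1).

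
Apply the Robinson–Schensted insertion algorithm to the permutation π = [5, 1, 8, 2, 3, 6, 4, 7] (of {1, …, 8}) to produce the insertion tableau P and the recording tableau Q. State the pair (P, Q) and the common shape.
P = [1, 2, 3, 4, 7] / [5, 6] / [8];  Q = [1, 3, 5, 6, 8] / [2, 4] / [7];  common shape = (5, 2, 1)

Row-insert the values π_1, π_2, … into P one at a time, bumping the leftmost entry strictly greater than the inserted value down to the next row. The recording tableau Q records, in position (i, j), the step at which that cell was added to P.
  Insert 5 (step 1): P = [5];  Q = [1]
  Insert 1 (step 2): P = [1] / [5];  Q = [1] / [2]
  Insert 8 (step 3): P = [1, 8] / [5];  Q = [1, 3] / [2]
  Insert 2 (step 4): P = [1, 2] / [5, 8];  Q = [1, 3] / [2, 4]
  Insert 3 (step 5): P = [1, 2, 3] / [5, 8];  Q = [1, 3, 5] / [2, 4]
  Insert 6 (step 6): P = [1, 2, 3, 6] / [5, 8];  Q = [1, 3, 5, 6] / [2, 4]
  Insert 4 (step 7): P = [1, 2, 3, 4] / [5, 6] / [8];  Q = [1, 3, 5, 6] / [2, 4] / [7]
  Insert 7 (step 8): P = [1, 2, 3, 4, 7] / [5, 6] / [8];  Q = [1, 3, 5, 6, 8] / [2, 4] / [7]
Final shape: (5, 2, 1).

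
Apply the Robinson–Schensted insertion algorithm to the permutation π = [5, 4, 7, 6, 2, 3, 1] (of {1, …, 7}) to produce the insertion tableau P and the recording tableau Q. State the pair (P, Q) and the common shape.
P = [1, 3] / [2, 6] / [4, 7] / [5];  Q = [1, 3] / [2, 4] / [5, 6] / [7];  common shape = (2, 2, 2, 1)

Row-insert the values π_1, π_2, … into P one at a time, bumping the leftmost entry strictly greater than the inserted value down to the next row. The recording tableau Q records, in position (i, j), the step at which that cell was added to P.
  Insert 5 (step 1): P = [5];  Q = [1]
  Insert 4 (step 2): P = [4] / [5];  Q = [1] / [2]
  Insert 7 (step 3): P = [4, 7] / [5];  Q = [1, 3] / [2]
  Insert 6 (step 4): P = [4, 6] / [5, 7];  Q = [1, 3] / [2, 4]
  Insert 2 (step 5): P = [2, 6] / [4, 7] / [5];  Q = [1, 3] / [2, 4] / [5]
  Insert 3 (step 6): P = [2, 3] / [4, 6] / [5, 7];  Q = [1, 3] / [2, 4] / [5, 6]
  Insert 1 (step 7): P = [1, 3] / [2, 6] / [4, 7] / [5];  Q = [1, 3] / [2, 4] / [5, 6] / [7]
Final shape: (2, 2, 2, 1).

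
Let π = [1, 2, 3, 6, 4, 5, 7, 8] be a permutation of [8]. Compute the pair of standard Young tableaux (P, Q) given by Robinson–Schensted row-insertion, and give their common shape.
P = [1, 2, 3, 4, 5, 7, 8] / [6];  Q = [1, 2, 3, 4, 6, 7, 8] / [5];  common shape = (7, 1)

Row-insert the values π_1, π_2, … into P one at a time, bumping the leftmost entry strictly greater than the inserted value down to the next row. The recording tableau Q records, in position (i, j), the step at which that cell was added to P.
  Insert 1 (step 1): P = [1];  Q = [1]
  Insert 2 (step 2): P = [1, 2];  Q = [1, 2]
  Insert 3 (step 3): P = [1, 2, 3];  Q = [1, 2, 3]
  Insert 6 (step 4): P = [1, 2, 3, 6];  Q = [1, 2, 3, 4]
  Insert 4 (step 5): P = [1, 2, 3, 4] / [6];  Q = [1, 2, 3, 4] / [5]
  Insert 5 (step 6): P = [1, 2, 3, 4, 5] / [6];  Q = [1, 2, 3, 4, 6] / [5]
  Insert 7 (step 7): P = [1, 2, 3, 4, 5, 7] / [6];  Q = [1, 2, 3, 4, 6, 7] / [5]
  Insert 8 (step 8): P = [1, 2, 3, 4, 5, 7, 8] / [6];  Q = [1, 2, 3, 4, 6, 7, 8] / [5]
Final shape: (7, 1).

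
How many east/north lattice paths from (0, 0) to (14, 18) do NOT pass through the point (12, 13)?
Number of paths = 362229300

Total paths from (0, 0) to (14, 18): C(32, 14) = 471435600. Paths through (12, 13): (paths (0, 0) → (12, 13)) × (paths (12, 13) → (14, 18)) = C(25, 12) · C(7, 2) = 5200300 · 21 = 109206300. Avoidance count = 471435600 − 109206300 = 362229300.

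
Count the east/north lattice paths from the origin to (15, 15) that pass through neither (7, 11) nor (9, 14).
Number of paths = 135871990

Inclusion–exclusion. Total paths: C(30, 15) = 155117520. Through P₁: C(18, 7)·C(12, 8) = 15752880. Through P₂: C(23, 9)·C(7, 6) = 5720330. Since P₁ is strictly southwest of P₂, a monotone path through both must visit P₁ then P₂; paths through both = C(18, 7)·C(5, 2)·C(7, 6) = 2227680. Avoid both = 155117520 − 15752880 − 5720330 + 2227680 = 135871990.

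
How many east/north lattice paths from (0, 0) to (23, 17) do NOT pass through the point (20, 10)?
Number of paths = 85126977000

Total paths from (0, 0) to (23, 17): C(40, 23) = 88732378800. Paths through (20, 10): (paths (0, 0) → (20, 10)) × (paths (20, 10) → (23, 17)) = C(30, 20) · C(10, 3) = 30045015 · 120 = 3605401800. Avoidance count = 88732378800 − 3605401800 = 85126977000.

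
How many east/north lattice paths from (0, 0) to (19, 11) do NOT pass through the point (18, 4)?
Number of paths = 54568780

Total paths from (0, 0) to (19, 11): C(30, 19) = 54627300. Paths through (18, 4): (paths (0, 0) → (18, 4)) × (paths (18, 4) → (19, 11)) = C(22, 18) · C(8, 1) = 7315 · 8 = 58520. Avoidance count = 54627300 − 58520 = 54568780.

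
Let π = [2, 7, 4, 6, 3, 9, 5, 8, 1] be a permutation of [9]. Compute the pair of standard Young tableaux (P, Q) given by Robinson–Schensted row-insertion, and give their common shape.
P = [1, 3, 5, 8] / [2, 6, 9] / [4] / [7];  Q = [1, 2, 4, 6] / [3, 7, 8] / [5] / [9];  common shape = (4, 3, 1, 1)

Row-insert the values π_1, π_2, … into P one at a time, bumping the leftmost entry strictly greater than the inserted value down to the next row. The recording tableau Q records, in position (i, j), the step at which that cell was added to P.
  Insert 2 (step 1): P = [2];  Q = [1]
  Insert 7 (step 2): P = [2, 7];  Q = [1, 2]
  Insert 4 (step 3): P = [2, 4] / [7];  Q = [1, 2] / [3]
  Insert 6 (step 4): P = [2, 4, 6] / [7];  Q = [1, 2, 4] / [3]
  Insert 3 (step 5): P = [2, 3, 6] / [4] / [7];  Q = [1, 2, 4] / [3] / [5]
  Insert 9 (step 6): P = [2, 3, 6, 9] / [4] / [7];  Q = [1, 2, 4, 6] / [3] / [5]
  Insert 5 (step 7): P = [2, 3, 5, 9] / [4, 6] / [7];  Q = [1, 2, 4, 6] / [3, 7] / [5]
  Insert 8 (step 8): P = [2, 3, 5, 8] / [4, 6, 9] / [7];  Q = [1, 2, 4, 6] / [3, 7, 8] / [5]
  Insert 1 (step 9): P = [1, 3, 5, 8] / [2, 6, 9] / [4] / [7];  Q = [1, 2, 4, 6] / [3, 7, 8] / [5] / [9]
Final shape: (4, 3, 1, 1).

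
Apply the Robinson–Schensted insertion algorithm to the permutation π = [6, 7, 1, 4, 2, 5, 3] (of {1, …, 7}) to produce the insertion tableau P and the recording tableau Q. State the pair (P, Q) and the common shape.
P = [1, 2, 3] / [4, 5] / [6, 7];  Q = [1, 2, 6] / [3, 4] / [5, 7];  common shape = (3, 2, 2)

Row-insert the values π_1, π_2, … into P one at a time, bumping the leftmost entry strictly greater than the inserted value down to the next row. The recording tableau Q records, in position (i, j), the step at which that cell was added to P.
  Insert 6 (step 1): P = [6];  Q = [1]
  Insert 7 (step 2): P = [6, 7];  Q = [1, 2]
  Insert 1 (step 3): P = [1, 7] / [6];  Q = [1, 2] / [3]
  Insert 4 (step 4): P = [1, 4] / [6, 7];  Q = [1, 2] / [3, 4]
  Insert 2 (step 5): P = [1, 2] / [4, 7] / [6];  Q = [1, 2] / [3, 4] / [5]
  Insert 5 (step 6): P = [1, 2, 5] / [4, 7] / [6];  Q = [1, 2, 6] / [3, 4] / [5]
  Insert 3 (step 7): P = [1, 2, 3] / [4, 5] / [6, 7];  Q = [1, 2, 6] / [3, 4] / [5, 7]
Final shape: (3, 2, 2).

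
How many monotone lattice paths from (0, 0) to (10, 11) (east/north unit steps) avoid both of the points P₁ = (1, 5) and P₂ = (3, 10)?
Number of paths = 321406

Inclusion–exclusion. Total paths: C(21, 10) = 352716. Through P₁: C(6, 1)·C(15, 9) = 30030. Through P₂: C(13, 3)·C(8, 7) = 2288. Since P₁ is strictly southwest of P₂, a monotone path through both must visit P₁ then P₂; paths through both = C(6, 1)·C(7, 2)·C(8, 7) = 1008. Avoid both = 352716 − 30030 − 2288 + 1008 = 321406.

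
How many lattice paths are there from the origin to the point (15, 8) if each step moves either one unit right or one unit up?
Number of paths = 490314

A monotone lattice path from (0, 0) to (15, 8) consists of 15 east steps and 8 north steps in some order, so it is determined by which 15 of the 23 steps are east. The count is C(23, 15) = 490314.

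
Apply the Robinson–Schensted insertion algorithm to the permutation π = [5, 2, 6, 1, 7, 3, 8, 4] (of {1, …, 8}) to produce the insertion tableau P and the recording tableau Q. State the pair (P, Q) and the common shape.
P = [1, 3, 4, 8] / [2, 6, 7] / [5];  Q = [1, 3, 5, 7] / [2, 6, 8] / [4];  common shape = (4, 3, 1)

Row-insert the values π_1, π_2, … into P one at a time, bumping the leftmost entry strictly greater than the inserted value down to the next row. The recording tableau Q records, in position (i, j), the step at which that cell was added to P.
  Insert 5 (step 1): P = [5];  Q = [1]
  Insert 2 (step 2): P = [2] / [5];  Q = [1] / [2]
  Insert 6 (step 3): P = [2, 6] / [5];  Q = [1, 3] / [2]
  Insert 1 (step 4): P = [1, 6] / [2] / [5];  Q = [1, 3] / [2] / [4]
  Insert 7 (step 5): P = [1, 6, 7] / [2] / [5];  Q = [1, 3, 5] / [2] / [4]
  Insert 3 (step 6): P = [1, 3, 7] / [2, 6] / [5];  Q = [1, 3, 5] / [2, 6] / [4]
  Insert 8 (step 7): P = [1, 3, 7, 8] / [2, 6] / [5];  Q = [1, 3, 5, 7] / [2, 6] / [4]
  Insert 4 (step 8): P = [1, 3, 4, 8] / [2, 6, 7] / [5];  Q = [1, 3, 5, 7] / [2, 6, 8] / [4]
Final shape: (4, 3, 1).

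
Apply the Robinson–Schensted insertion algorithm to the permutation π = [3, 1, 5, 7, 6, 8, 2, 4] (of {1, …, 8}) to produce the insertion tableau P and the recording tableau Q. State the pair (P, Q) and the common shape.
P = [1, 2, 4, 8] / [3, 5, 6] / [7];  Q = [1, 3, 4, 6] / [2, 5, 8] / [7];  common shape = (4, 3, 1)

Row-insert the values π_1, π_2, … into P one at a time, bumping the leftmost entry strictly greater than the inserted value down to the next row. The recording tableau Q records, in position (i, j), the step at which that cell was added to P.
  Insert 3 (step 1): P = [3];  Q = [1]
  Insert 1 (step 2): P = [1] / [3];  Q = [1] / [2]
  Insert 5 (step 3): P = [1, 5] / [3];  Q = [1, 3] / [2]
  Insert 7 (step 4): P = [1, 5, 7] / [3];  Q = [1, 3, 4] / [2]
  Insert 6 (step 5): P = [1, 5, 6] / [3, 7];  Q = [1, 3, 4] / [2, 5]
  Insert 8 (step 6): P = [1, 5, 6, 8] / [3, 7];  Q = [1, 3, 4, 6] / [2, 5]
  Insert 2 (step 7): P = [1, 2, 6, 8] / [3, 5] / [7];  Q = [1, 3, 4, 6] / [2, 5] / [7]
  Insert 4 (step 8): P = [1, 2, 4, 8] / [3, 5, 6] / [7];  Q = [1, 3, 4, 6] / [2, 5, 8] / [7]
Final shape: (4, 3, 1).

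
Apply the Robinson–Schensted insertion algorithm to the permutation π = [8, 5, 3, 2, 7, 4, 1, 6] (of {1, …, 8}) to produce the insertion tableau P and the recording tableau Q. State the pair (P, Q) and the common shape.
P = [1, 4, 6] / [2, 7] / [3] / [5] / [8];  Q = [1, 5, 8] / [2, 6] / [3] / [4] / [7];  common shape = (3, 2, 1, 1, 1)

Row-insert the values π_1, π_2, … into P one at a time, bumping the leftmost entry strictly greater than the inserted value down to the next row. The recording tableau Q records, in position (i, j), the step at which that cell was added to P.
  Insert 8 (step 1): P = [8];  Q = [1]
  Insert 5 (step 2): P = [5] / [8];  Q = [1] / [2]
  Insert 3 (step 3): P = [3] / [5] / [8];  Q = [1] / [2] / [3]
  Insert 2 (step 4): P = [2] / [3] / [5] / [8];  Q = [1] / [2] / [3] / [4]
  Insert 7 (step 5): P = [2, 7] / [3] / [5] / [8];  Q = [1, 5] / [2] / [3] / [4]
  Insert 4 (step 6): P = [2, 4] / [3, 7] / [5] / [8];  Q = [1, 5] / [2, 6] / [3] / [4]
  Insert 1 (step 7): P = [1, 4] / [2, 7] / [3] / [5] / [8];  Q = [1, 5] / [2, 6] / [3] / [4] / [7]
  Insert 6 (step 8): P = [1, 4, 6] / [2, 7] / [3] / [5] / [8];  Q = [1, 5, 8] / [2, 6] / [3] / [4] / [7]
Final shape: (3, 2, 1, 1, 1).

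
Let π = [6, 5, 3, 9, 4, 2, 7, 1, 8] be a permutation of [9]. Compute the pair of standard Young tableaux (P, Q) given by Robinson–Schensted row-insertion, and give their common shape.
P = [1, 4, 7, 8] / [2, 9] / [3] / [5] / [6];  Q = [1, 4, 7, 9] / [2, 5] / [3] / [6] / [8];  common shape = (4, 2, 1, 1, 1)

Row-insert the values π_1, π_2, … into P one at a time, bumping the leftmost entry strictly greater than the inserted value down to the next row. The recording tableau Q records, in position (i, j), the step at which that cell was added to P.
  Insert 6 (step 1): P = [6];  Q = [1]
  Insert 5 (step 2): P = [5] / [6];  Q = [1] / [2]
  Insert 3 (step 3): P = [3] / [5] / [6];  Q = [1] / [2] / [3]
  Insert 9 (step 4): P = [3, 9] / [5] / [6];  Q = [1, 4] / [2] / [3]
  Insert 4 (step 5): P = [3, 4] / [5, 9] / [6];  Q = [1, 4] / [2, 5] / [3]
  Insert 2 (step 6): P = [2, 4] / [3, 9] / [5] / [6];  Q = [1, 4] / [2, 5] / [3] / [6]
  Insert 7 (step 7): P = [2, 4, 7] / [3, 9] / [5] / [6];  Q = [1, 4, 7] / [2, 5] / [3] / [6]
  Insert 1 (step 8): P = [1, 4, 7] / [2, 9] / [3] / [5] / [6];  Q = [1, 4, 7] / [2, 5] / [3] / [6] / [8]
  Insert 8 (step 9): P = [1, 4, 7, 8] / [2, 9] / [3] / [5] / [6];  Q = [1, 4, 7, 9] / [2, 5] / [3] / [6] / [8]
Final shape: (4, 2, 1, 1, 1).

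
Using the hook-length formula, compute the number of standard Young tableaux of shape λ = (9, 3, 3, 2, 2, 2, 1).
# SYT of shape (9, 3, 3, 2, 2, 2, 1) = 735385728

Hook-length formula: f^λ = n! / Π hook(c), product over all cells c of the Young diagram. For λ = (9, 3, 3, 2, 2, 2, 1), n = 22 boxes. Hook lengths by row (left-to-right, top-to-bottom): [15, 13, 9, 6, 5, 4, 3, 2, 1]; [8, 6, 2]; [7, 5, 1]; [5, 3]; [4, 2]; [3, 1]; [1]. Product of hooks = 1528450560000. So f^λ = 22! / 1528450560000 = 1124000727777607680000 / 1528450560000 = 735385728.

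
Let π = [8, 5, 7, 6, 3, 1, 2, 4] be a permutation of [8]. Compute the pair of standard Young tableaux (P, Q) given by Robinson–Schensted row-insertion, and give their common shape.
P = [1, 2, 4] / [3, 6] / [5] / [7] / [8];  Q = [1, 3, 8] / [2, 7] / [4] / [5] / [6];  common shape = (3, 2, 1, 1, 1)

Row-insert the values π_1, π_2, … into P one at a time, bumping the leftmost entry strictly greater than the inserted value down to the next row. The recording tableau Q records, in position (i, j), the step at which that cell was added to P.
  Insert 8 (step 1): P = [8];  Q = [1]
  Insert 5 (step 2): P = [5] / [8];  Q = [1] / [2]
  Insert 7 (step 3): P = [5, 7] / [8];  Q = [1, 3] / [2]
  Insert 6 (step 4): P = [5, 6] / [7] / [8];  Q = [1, 3] / [2] / [4]
  Insert 3 (step 5): P = [3, 6] / [5] / [7] / [8];  Q = [1, 3] / [2] / [4] / [5]
  Insert 1 (step 6): P = [1, 6] / [3] / [5] / [7] / [8];  Q = [1, 3] / [2] / [4] / [5] / [6]
  Insert 2 (step 7): P = [1, 2] / [3, 6] / [5] / [7] / [8];  Q = [1, 3] / [2, 7] / [4] / [5] / [6]
  Insert 4 (step 8): P = [1, 2, 4] / [3, 6] / [5] / [7] / [8];  Q = [1, 3, 8] / [2, 7] / [4] / [5] / [6]
Final shape: (3, 2, 1, 1, 1).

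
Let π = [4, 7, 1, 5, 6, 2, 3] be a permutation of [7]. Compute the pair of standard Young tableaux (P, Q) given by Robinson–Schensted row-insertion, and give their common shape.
P = [1, 2, 3] / [4, 5, 6] / [7];  Q = [1, 2, 5] / [3, 4, 7] / [6];  common shape = (3, 3, 1)

Row-insert the values π_1, π_2, … into P one at a time, bumping the leftmost entry strictly greater than the inserted value down to the next row. The recording tableau Q records, in position (i, j), the step at which that cell was added to P.
  Insert 4 (step 1): P = [4];  Q = [1]
  Insert 7 (step 2): P = [4, 7];  Q = [1, 2]
  Insert 1 (step 3): P = [1, 7] / [4];  Q = [1, 2] / [3]
  Insert 5 (step 4): P = [1, 5] / [4, 7];  Q = [1, 2] / [3, 4]
  Insert 6 (step 5): P = [1, 5, 6] / [4, 7];  Q = [1, 2, 5] / [3, 4]
  Insert 2 (step 6): P = [1, 2, 6] / [4, 5] / [7];  Q = [1, 2, 5] / [3, 4] / [6]
  Insert 3 (step 7): P = [1, 2, 3] / [4, 5, 6] / [7];  Q = [1, 2, 5] / [3, 4, 7] / [6]
Final shape: (3, 3, 1).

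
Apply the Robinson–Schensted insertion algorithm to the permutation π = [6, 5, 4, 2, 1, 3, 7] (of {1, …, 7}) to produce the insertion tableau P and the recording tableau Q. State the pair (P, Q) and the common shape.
P = [1, 3, 7] / [2] / [4] / [5] / [6];  Q = [1, 6, 7] / [2] / [3] / [4] / [5];  common shape = (3, 1, 1, 1, 1)

Row-insert the values π_1, π_2, … into P one at a time, bumping the leftmost entry strictly greater than the inserted value down to the next row. The recording tableau Q records, in position (i, j), the step at which that cell was added to P.
  Insert 6 (step 1): P = [6];  Q = [1]
  Insert 5 (step 2): P = [5] / [6];  Q = [1] / [2]
  Insert 4 (step 3): P = [4] / [5] / [6];  Q = [1] / [2] / [3]
  Insert 2 (step 4): P = [2] / [4] / [5] / [6];  Q = [1] / [2] / [3] / [4]
  Insert 1 (step 5): P = [1] / [2] / [4] / [5] / [6];  Q = [1] / [2] / [3] / [4] / [5]
  Insert 3 (step 6): P = [1, 3] / [2] / [4] / [5] / [6];  Q = [1, 6] / [2] / [3] / [4] / [5]
  Insert 7 (step 7): P = [1, 3, 7] / [2] / [4] / [5] / [6];  Q = [1, 6, 7] / [2] / [3] / [4] / [5]
Final shape: (3, 1, 1, 1, 1).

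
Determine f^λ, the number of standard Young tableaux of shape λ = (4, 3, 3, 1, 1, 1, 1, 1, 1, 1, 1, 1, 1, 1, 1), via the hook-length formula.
# SYT of shape (4, 3, 3, 1, 1, 1, 1, 1, 1, 1, 1, 1, 1, 1, 1) = 2263261

Hook-length formula: f^λ = n! / Π hook(c), product over all cells c of the Young diagram. For λ = (4, 3, 3, 1, 1, 1, 1, 1, 1, 1, 1, 1, 1, 1, 1), n = 22 boxes. Hook lengths by row (left-to-right, top-to-bottom): [18, 5, 4, 1]; [16, 3, 2]; [15, 2, 1]; [12]; [11]; [10]; [9]; [8]; [7]; [6]; [5]; [4]; [3]; [2]; [1]. Product of hooks = 496628858880000. So f^λ = 22! / 496628858880000 = 1124000727777607680000 / 496628858880000 = 2263261.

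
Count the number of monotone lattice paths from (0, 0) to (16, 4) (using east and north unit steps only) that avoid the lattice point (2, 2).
Number of paths = 4125

Total paths from (0, 0) to (16, 4): C(20, 16) = 4845. Paths through (2, 2): (paths (0, 0) → (2, 2)) × (paths (2, 2) → (16, 4)) = C(4, 2) · C(16, 14) = 6 · 120 = 720. Avoidance count = 4845 − 720 = 4125.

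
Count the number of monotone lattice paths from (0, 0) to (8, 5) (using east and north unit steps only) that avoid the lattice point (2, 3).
Number of paths = 1007

Total paths from (0, 0) to (8, 5): C(13, 8) = 1287. Paths through (2, 3): (paths (0, 0) → (2, 3)) × (paths (2, 3) → (8, 5)) = C(5, 2) · C(8, 6) = 10 · 28 = 280. Avoidance count = 1287 − 280 = 1007.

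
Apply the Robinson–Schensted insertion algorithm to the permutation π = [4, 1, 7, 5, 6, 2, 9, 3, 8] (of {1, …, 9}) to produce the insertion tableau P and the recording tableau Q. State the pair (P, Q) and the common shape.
P = [1, 2, 3, 8] / [4, 5, 6, 9] / [7];  Q = [1, 3, 5, 7] / [2, 4, 8, 9] / [6];  common shape = (4, 4, 1)

Row-insert the values π_1, π_2, … into P one at a time, bumping the leftmost entry strictly greater than the inserted value down to the next row. The recording tableau Q records, in position (i, j), the step at which that cell was added to P.
  Insert 4 (step 1): P = [4];  Q = [1]
  Insert 1 (step 2): P = [1] / [4];  Q = [1] / [2]
  Insert 7 (step 3): P = [1, 7] / [4];  Q = [1, 3] / [2]
  Insert 5 (step 4): P = [1, 5] / [4, 7];  Q = [1, 3] / [2, 4]
  Insert 6 (step 5): P = [1, 5, 6] / [4, 7];  Q = [1, 3, 5] / [2, 4]
  Insert 2 (step 6): P = [1, 2, 6] / [4, 5] / [7];  Q = [1, 3, 5] / [2, 4] / [6]
  Insert 9 (step 7): P = [1, 2, 6, 9] / [4, 5] / [7];  Q = [1, 3, 5, 7] / [2, 4] / [6]
  Insert 3 (step 8): P = [1, 2, 3, 9] / [4, 5, 6] / [7];  Q = [1, 3, 5, 7] / [2, 4, 8] / [6]
  Insert 8 (step 9): P = [1, 2, 3, 8] / [4, 5, 6, 9] / [7];  Q = [1, 3, 5, 7] / [2, 4, 8, 9] / [6]
Final shape: (4, 4, 1).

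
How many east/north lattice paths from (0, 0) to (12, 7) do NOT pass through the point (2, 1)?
Number of paths = 26364

Total paths from (0, 0) to (12, 7): C(19, 12) = 50388. Paths through (2, 1): (paths (0, 0) → (2, 1)) × (paths (2, 1) → (12, 7)) = C(3, 2) · C(16, 10) = 3 · 8008 = 24024. Avoidance count = 50388 − 24024 = 26364.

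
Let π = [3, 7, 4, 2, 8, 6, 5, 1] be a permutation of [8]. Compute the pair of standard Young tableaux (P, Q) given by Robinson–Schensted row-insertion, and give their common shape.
P = [1, 4, 5] / [2, 6] / [3, 8] / [7];  Q = [1, 2, 5] / [3, 6] / [4, 7] / [8];  common shape = (3, 2, 2, 1)

Row-insert the values π_1, π_2, … into P one at a time, bumping the leftmost entry strictly greater than the inserted value down to the next row. The recording tableau Q records, in position (i, j), the step at which that cell was added to P.
  Insert 3 (step 1): P = [3];  Q = [1]
  Insert 7 (step 2): P = [3, 7];  Q = [1, 2]
  Insert 4 (step 3): P = [3, 4] / [7];  Q = [1, 2] / [3]
  Insert 2 (step 4): P = [2, 4] / [3] / [7];  Q = [1, 2] / [3] / [4]
  Insert 8 (step 5): P = [2, 4, 8] / [3] / [7];  Q = [1, 2, 5] / [3] / [4]
  Insert 6 (step 6): P = [2, 4, 6] / [3, 8] / [7];  Q = [1, 2, 5] / [3, 6] / [4]
  Insert 5 (step 7): P = [2, 4, 5] / [3, 6] / [7, 8];  Q = [1, 2, 5] / [3, 6] / [4, 7]
  Insert 1 (step 8): P = [1, 4, 5] / [2, 6] / [3, 8] / [7];  Q = [1, 2, 5] / [3, 6] / [4, 7] / [8]
Final shape: (3, 2, 2, 1).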